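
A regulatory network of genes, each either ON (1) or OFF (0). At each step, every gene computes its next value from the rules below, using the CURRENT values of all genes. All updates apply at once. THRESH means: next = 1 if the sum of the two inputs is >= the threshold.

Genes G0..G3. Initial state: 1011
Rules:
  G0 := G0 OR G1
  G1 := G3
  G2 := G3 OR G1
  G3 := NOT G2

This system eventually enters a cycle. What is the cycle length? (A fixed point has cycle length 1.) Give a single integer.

Answer: 5

Derivation:
Step 0: 1011
Step 1: G0=G0|G1=1|0=1 G1=G3=1 G2=G3|G1=1|0=1 G3=NOT G2=NOT 1=0 -> 1110
Step 2: G0=G0|G1=1|1=1 G1=G3=0 G2=G3|G1=0|1=1 G3=NOT G2=NOT 1=0 -> 1010
Step 3: G0=G0|G1=1|0=1 G1=G3=0 G2=G3|G1=0|0=0 G3=NOT G2=NOT 1=0 -> 1000
Step 4: G0=G0|G1=1|0=1 G1=G3=0 G2=G3|G1=0|0=0 G3=NOT G2=NOT 0=1 -> 1001
Step 5: G0=G0|G1=1|0=1 G1=G3=1 G2=G3|G1=1|0=1 G3=NOT G2=NOT 0=1 -> 1111
Step 6: G0=G0|G1=1|1=1 G1=G3=1 G2=G3|G1=1|1=1 G3=NOT G2=NOT 1=0 -> 1110
State from step 6 equals state from step 1 -> cycle length 5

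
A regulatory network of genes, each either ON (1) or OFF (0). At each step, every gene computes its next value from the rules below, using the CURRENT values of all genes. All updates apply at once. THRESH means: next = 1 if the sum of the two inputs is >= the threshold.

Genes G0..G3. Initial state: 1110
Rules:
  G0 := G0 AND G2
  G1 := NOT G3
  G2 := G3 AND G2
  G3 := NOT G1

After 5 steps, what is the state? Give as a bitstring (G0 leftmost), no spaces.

Step 1: G0=G0&G2=1&1=1 G1=NOT G3=NOT 0=1 G2=G3&G2=0&1=0 G3=NOT G1=NOT 1=0 -> 1100
Step 2: G0=G0&G2=1&0=0 G1=NOT G3=NOT 0=1 G2=G3&G2=0&0=0 G3=NOT G1=NOT 1=0 -> 0100
Step 3: G0=G0&G2=0&0=0 G1=NOT G3=NOT 0=1 G2=G3&G2=0&0=0 G3=NOT G1=NOT 1=0 -> 0100
Step 4: G0=G0&G2=0&0=0 G1=NOT G3=NOT 0=1 G2=G3&G2=0&0=0 G3=NOT G1=NOT 1=0 -> 0100
Step 5: G0=G0&G2=0&0=0 G1=NOT G3=NOT 0=1 G2=G3&G2=0&0=0 G3=NOT G1=NOT 1=0 -> 0100

0100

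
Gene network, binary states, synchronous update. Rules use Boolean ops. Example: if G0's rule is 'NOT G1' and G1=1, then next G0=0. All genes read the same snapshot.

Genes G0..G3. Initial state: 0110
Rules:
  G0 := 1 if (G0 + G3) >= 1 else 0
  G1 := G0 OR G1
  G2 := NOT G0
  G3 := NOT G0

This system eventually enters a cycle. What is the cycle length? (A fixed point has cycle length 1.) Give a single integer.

Step 0: 0110
Step 1: G0=(0+0>=1)=0 G1=G0|G1=0|1=1 G2=NOT G0=NOT 0=1 G3=NOT G0=NOT 0=1 -> 0111
Step 2: G0=(0+1>=1)=1 G1=G0|G1=0|1=1 G2=NOT G0=NOT 0=1 G3=NOT G0=NOT 0=1 -> 1111
Step 3: G0=(1+1>=1)=1 G1=G0|G1=1|1=1 G2=NOT G0=NOT 1=0 G3=NOT G0=NOT 1=0 -> 1100
Step 4: G0=(1+0>=1)=1 G1=G0|G1=1|1=1 G2=NOT G0=NOT 1=0 G3=NOT G0=NOT 1=0 -> 1100
State from step 4 equals state from step 3 -> cycle length 1

Answer: 1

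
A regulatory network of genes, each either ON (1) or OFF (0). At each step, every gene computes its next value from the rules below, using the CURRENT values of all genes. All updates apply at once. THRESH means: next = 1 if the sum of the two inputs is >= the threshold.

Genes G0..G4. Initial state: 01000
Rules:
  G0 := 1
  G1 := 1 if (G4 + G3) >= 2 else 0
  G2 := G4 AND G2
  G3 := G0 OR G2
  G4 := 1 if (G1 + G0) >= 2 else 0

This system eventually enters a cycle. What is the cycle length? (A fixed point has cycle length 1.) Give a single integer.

Answer: 1

Derivation:
Step 0: 01000
Step 1: G0=1(const) G1=(0+0>=2)=0 G2=G4&G2=0&0=0 G3=G0|G2=0|0=0 G4=(1+0>=2)=0 -> 10000
Step 2: G0=1(const) G1=(0+0>=2)=0 G2=G4&G2=0&0=0 G3=G0|G2=1|0=1 G4=(0+1>=2)=0 -> 10010
Step 3: G0=1(const) G1=(0+1>=2)=0 G2=G4&G2=0&0=0 G3=G0|G2=1|0=1 G4=(0+1>=2)=0 -> 10010
State from step 3 equals state from step 2 -> cycle length 1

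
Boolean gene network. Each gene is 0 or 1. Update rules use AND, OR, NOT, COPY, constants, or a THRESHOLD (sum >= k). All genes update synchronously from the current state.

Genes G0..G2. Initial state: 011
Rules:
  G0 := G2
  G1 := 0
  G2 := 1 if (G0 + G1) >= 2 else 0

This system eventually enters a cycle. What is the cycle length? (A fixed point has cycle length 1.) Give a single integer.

Answer: 1

Derivation:
Step 0: 011
Step 1: G0=G2=1 G1=0(const) G2=(0+1>=2)=0 -> 100
Step 2: G0=G2=0 G1=0(const) G2=(1+0>=2)=0 -> 000
Step 3: G0=G2=0 G1=0(const) G2=(0+0>=2)=0 -> 000
State from step 3 equals state from step 2 -> cycle length 1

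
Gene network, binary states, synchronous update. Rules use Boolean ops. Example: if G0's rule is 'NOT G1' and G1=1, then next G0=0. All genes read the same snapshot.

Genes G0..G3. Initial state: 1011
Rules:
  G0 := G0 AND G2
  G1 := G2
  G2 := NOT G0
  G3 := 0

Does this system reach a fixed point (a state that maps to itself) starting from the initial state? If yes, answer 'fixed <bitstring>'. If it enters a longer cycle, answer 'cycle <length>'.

Answer: fixed 0110

Derivation:
Step 0: 1011
Step 1: G0=G0&G2=1&1=1 G1=G2=1 G2=NOT G0=NOT 1=0 G3=0(const) -> 1100
Step 2: G0=G0&G2=1&0=0 G1=G2=0 G2=NOT G0=NOT 1=0 G3=0(const) -> 0000
Step 3: G0=G0&G2=0&0=0 G1=G2=0 G2=NOT G0=NOT 0=1 G3=0(const) -> 0010
Step 4: G0=G0&G2=0&1=0 G1=G2=1 G2=NOT G0=NOT 0=1 G3=0(const) -> 0110
Step 5: G0=G0&G2=0&1=0 G1=G2=1 G2=NOT G0=NOT 0=1 G3=0(const) -> 0110
Fixed point reached at step 4: 0110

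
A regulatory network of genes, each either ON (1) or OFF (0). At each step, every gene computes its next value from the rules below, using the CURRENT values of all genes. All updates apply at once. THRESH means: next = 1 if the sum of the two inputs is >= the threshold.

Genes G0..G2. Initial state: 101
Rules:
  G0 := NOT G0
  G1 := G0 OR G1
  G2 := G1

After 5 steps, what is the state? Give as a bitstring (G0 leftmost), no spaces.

Step 1: G0=NOT G0=NOT 1=0 G1=G0|G1=1|0=1 G2=G1=0 -> 010
Step 2: G0=NOT G0=NOT 0=1 G1=G0|G1=0|1=1 G2=G1=1 -> 111
Step 3: G0=NOT G0=NOT 1=0 G1=G0|G1=1|1=1 G2=G1=1 -> 011
Step 4: G0=NOT G0=NOT 0=1 G1=G0|G1=0|1=1 G2=G1=1 -> 111
Step 5: G0=NOT G0=NOT 1=0 G1=G0|G1=1|1=1 G2=G1=1 -> 011

011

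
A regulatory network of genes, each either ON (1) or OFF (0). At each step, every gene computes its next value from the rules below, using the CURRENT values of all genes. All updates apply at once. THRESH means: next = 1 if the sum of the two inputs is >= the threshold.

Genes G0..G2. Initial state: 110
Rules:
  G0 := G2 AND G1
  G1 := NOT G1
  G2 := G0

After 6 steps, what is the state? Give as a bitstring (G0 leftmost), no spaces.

Step 1: G0=G2&G1=0&1=0 G1=NOT G1=NOT 1=0 G2=G0=1 -> 001
Step 2: G0=G2&G1=1&0=0 G1=NOT G1=NOT 0=1 G2=G0=0 -> 010
Step 3: G0=G2&G1=0&1=0 G1=NOT G1=NOT 1=0 G2=G0=0 -> 000
Step 4: G0=G2&G1=0&0=0 G1=NOT G1=NOT 0=1 G2=G0=0 -> 010
Step 5: G0=G2&G1=0&1=0 G1=NOT G1=NOT 1=0 G2=G0=0 -> 000
Step 6: G0=G2&G1=0&0=0 G1=NOT G1=NOT 0=1 G2=G0=0 -> 010

010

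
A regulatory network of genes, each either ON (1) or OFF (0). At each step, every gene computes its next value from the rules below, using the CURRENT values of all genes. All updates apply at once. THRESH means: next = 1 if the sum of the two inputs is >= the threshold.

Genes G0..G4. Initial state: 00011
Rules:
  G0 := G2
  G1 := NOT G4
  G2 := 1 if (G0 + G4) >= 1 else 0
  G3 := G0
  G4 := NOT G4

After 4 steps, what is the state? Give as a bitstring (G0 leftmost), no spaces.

Step 1: G0=G2=0 G1=NOT G4=NOT 1=0 G2=(0+1>=1)=1 G3=G0=0 G4=NOT G4=NOT 1=0 -> 00100
Step 2: G0=G2=1 G1=NOT G4=NOT 0=1 G2=(0+0>=1)=0 G3=G0=0 G4=NOT G4=NOT 0=1 -> 11001
Step 3: G0=G2=0 G1=NOT G4=NOT 1=0 G2=(1+1>=1)=1 G3=G0=1 G4=NOT G4=NOT 1=0 -> 00110
Step 4: G0=G2=1 G1=NOT G4=NOT 0=1 G2=(0+0>=1)=0 G3=G0=0 G4=NOT G4=NOT 0=1 -> 11001

11001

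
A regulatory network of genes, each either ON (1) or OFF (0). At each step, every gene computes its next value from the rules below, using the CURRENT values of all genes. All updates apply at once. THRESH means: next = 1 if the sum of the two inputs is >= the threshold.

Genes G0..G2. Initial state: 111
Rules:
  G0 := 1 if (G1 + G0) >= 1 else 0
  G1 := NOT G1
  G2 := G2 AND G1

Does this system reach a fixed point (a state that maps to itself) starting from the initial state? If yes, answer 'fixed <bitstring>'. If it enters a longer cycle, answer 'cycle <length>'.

Answer: cycle 2

Derivation:
Step 0: 111
Step 1: G0=(1+1>=1)=1 G1=NOT G1=NOT 1=0 G2=G2&G1=1&1=1 -> 101
Step 2: G0=(0+1>=1)=1 G1=NOT G1=NOT 0=1 G2=G2&G1=1&0=0 -> 110
Step 3: G0=(1+1>=1)=1 G1=NOT G1=NOT 1=0 G2=G2&G1=0&1=0 -> 100
Step 4: G0=(0+1>=1)=1 G1=NOT G1=NOT 0=1 G2=G2&G1=0&0=0 -> 110
Cycle of length 2 starting at step 2 -> no fixed point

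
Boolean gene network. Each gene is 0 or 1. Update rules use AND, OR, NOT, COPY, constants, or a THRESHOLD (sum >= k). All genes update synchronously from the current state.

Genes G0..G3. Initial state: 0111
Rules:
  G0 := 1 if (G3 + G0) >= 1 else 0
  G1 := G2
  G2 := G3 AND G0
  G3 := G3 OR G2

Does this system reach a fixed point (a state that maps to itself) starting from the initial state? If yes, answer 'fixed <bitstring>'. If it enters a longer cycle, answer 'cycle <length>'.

Step 0: 0111
Step 1: G0=(1+0>=1)=1 G1=G2=1 G2=G3&G0=1&0=0 G3=G3|G2=1|1=1 -> 1101
Step 2: G0=(1+1>=1)=1 G1=G2=0 G2=G3&G0=1&1=1 G3=G3|G2=1|0=1 -> 1011
Step 3: G0=(1+1>=1)=1 G1=G2=1 G2=G3&G0=1&1=1 G3=G3|G2=1|1=1 -> 1111
Step 4: G0=(1+1>=1)=1 G1=G2=1 G2=G3&G0=1&1=1 G3=G3|G2=1|1=1 -> 1111
Fixed point reached at step 3: 1111

Answer: fixed 1111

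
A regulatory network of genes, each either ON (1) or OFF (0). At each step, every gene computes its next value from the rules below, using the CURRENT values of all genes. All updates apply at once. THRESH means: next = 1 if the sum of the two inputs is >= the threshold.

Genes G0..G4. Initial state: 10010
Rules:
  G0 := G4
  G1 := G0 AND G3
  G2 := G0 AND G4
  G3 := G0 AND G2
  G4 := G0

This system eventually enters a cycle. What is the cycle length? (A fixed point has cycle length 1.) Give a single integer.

Answer: 2

Derivation:
Step 0: 10010
Step 1: G0=G4=0 G1=G0&G3=1&1=1 G2=G0&G4=1&0=0 G3=G0&G2=1&0=0 G4=G0=1 -> 01001
Step 2: G0=G4=1 G1=G0&G3=0&0=0 G2=G0&G4=0&1=0 G3=G0&G2=0&0=0 G4=G0=0 -> 10000
Step 3: G0=G4=0 G1=G0&G3=1&0=0 G2=G0&G4=1&0=0 G3=G0&G2=1&0=0 G4=G0=1 -> 00001
Step 4: G0=G4=1 G1=G0&G3=0&0=0 G2=G0&G4=0&1=0 G3=G0&G2=0&0=0 G4=G0=0 -> 10000
State from step 4 equals state from step 2 -> cycle length 2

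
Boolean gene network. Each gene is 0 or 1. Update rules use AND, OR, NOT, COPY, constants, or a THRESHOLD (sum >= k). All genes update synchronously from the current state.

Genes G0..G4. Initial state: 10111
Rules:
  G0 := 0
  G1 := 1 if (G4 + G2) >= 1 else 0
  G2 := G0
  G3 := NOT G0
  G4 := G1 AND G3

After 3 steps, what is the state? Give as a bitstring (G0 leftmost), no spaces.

Step 1: G0=0(const) G1=(1+1>=1)=1 G2=G0=1 G3=NOT G0=NOT 1=0 G4=G1&G3=0&1=0 -> 01100
Step 2: G0=0(const) G1=(0+1>=1)=1 G2=G0=0 G3=NOT G0=NOT 0=1 G4=G1&G3=1&0=0 -> 01010
Step 3: G0=0(const) G1=(0+0>=1)=0 G2=G0=0 G3=NOT G0=NOT 0=1 G4=G1&G3=1&1=1 -> 00011

00011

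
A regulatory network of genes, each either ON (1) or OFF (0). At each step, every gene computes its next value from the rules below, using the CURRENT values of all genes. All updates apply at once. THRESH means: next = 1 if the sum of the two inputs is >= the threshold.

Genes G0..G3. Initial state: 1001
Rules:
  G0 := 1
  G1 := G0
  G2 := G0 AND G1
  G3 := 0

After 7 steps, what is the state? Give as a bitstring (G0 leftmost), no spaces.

Step 1: G0=1(const) G1=G0=1 G2=G0&G1=1&0=0 G3=0(const) -> 1100
Step 2: G0=1(const) G1=G0=1 G2=G0&G1=1&1=1 G3=0(const) -> 1110
Step 3: G0=1(const) G1=G0=1 G2=G0&G1=1&1=1 G3=0(const) -> 1110
Step 4: G0=1(const) G1=G0=1 G2=G0&G1=1&1=1 G3=0(const) -> 1110
Step 5: G0=1(const) G1=G0=1 G2=G0&G1=1&1=1 G3=0(const) -> 1110
Step 6: G0=1(const) G1=G0=1 G2=G0&G1=1&1=1 G3=0(const) -> 1110
Step 7: G0=1(const) G1=G0=1 G2=G0&G1=1&1=1 G3=0(const) -> 1110

1110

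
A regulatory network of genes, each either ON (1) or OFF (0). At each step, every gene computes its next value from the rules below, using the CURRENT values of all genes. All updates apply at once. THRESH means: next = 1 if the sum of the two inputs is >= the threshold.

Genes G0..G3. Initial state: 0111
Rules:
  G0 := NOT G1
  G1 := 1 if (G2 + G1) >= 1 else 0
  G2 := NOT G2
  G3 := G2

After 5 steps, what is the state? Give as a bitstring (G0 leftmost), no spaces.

Step 1: G0=NOT G1=NOT 1=0 G1=(1+1>=1)=1 G2=NOT G2=NOT 1=0 G3=G2=1 -> 0101
Step 2: G0=NOT G1=NOT 1=0 G1=(0+1>=1)=1 G2=NOT G2=NOT 0=1 G3=G2=0 -> 0110
Step 3: G0=NOT G1=NOT 1=0 G1=(1+1>=1)=1 G2=NOT G2=NOT 1=0 G3=G2=1 -> 0101
Step 4: G0=NOT G1=NOT 1=0 G1=(0+1>=1)=1 G2=NOT G2=NOT 0=1 G3=G2=0 -> 0110
Step 5: G0=NOT G1=NOT 1=0 G1=(1+1>=1)=1 G2=NOT G2=NOT 1=0 G3=G2=1 -> 0101

0101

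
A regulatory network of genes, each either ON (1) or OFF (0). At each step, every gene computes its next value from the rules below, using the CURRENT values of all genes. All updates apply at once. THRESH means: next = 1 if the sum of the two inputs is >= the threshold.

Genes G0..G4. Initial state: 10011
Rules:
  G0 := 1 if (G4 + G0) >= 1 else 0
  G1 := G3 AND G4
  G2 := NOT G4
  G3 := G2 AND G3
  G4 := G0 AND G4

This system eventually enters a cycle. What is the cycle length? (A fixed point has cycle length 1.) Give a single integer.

Answer: 1

Derivation:
Step 0: 10011
Step 1: G0=(1+1>=1)=1 G1=G3&G4=1&1=1 G2=NOT G4=NOT 1=0 G3=G2&G3=0&1=0 G4=G0&G4=1&1=1 -> 11001
Step 2: G0=(1+1>=1)=1 G1=G3&G4=0&1=0 G2=NOT G4=NOT 1=0 G3=G2&G3=0&0=0 G4=G0&G4=1&1=1 -> 10001
Step 3: G0=(1+1>=1)=1 G1=G3&G4=0&1=0 G2=NOT G4=NOT 1=0 G3=G2&G3=0&0=0 G4=G0&G4=1&1=1 -> 10001
State from step 3 equals state from step 2 -> cycle length 1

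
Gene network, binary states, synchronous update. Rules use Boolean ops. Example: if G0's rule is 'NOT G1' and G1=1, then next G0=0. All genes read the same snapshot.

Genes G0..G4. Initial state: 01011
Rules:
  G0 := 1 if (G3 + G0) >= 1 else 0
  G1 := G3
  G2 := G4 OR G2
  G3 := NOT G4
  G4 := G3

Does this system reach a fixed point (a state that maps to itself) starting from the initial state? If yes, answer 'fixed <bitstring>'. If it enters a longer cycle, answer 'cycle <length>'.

Step 0: 01011
Step 1: G0=(1+0>=1)=1 G1=G3=1 G2=G4|G2=1|0=1 G3=NOT G4=NOT 1=0 G4=G3=1 -> 11101
Step 2: G0=(0+1>=1)=1 G1=G3=0 G2=G4|G2=1|1=1 G3=NOT G4=NOT 1=0 G4=G3=0 -> 10100
Step 3: G0=(0+1>=1)=1 G1=G3=0 G2=G4|G2=0|1=1 G3=NOT G4=NOT 0=1 G4=G3=0 -> 10110
Step 4: G0=(1+1>=1)=1 G1=G3=1 G2=G4|G2=0|1=1 G3=NOT G4=NOT 0=1 G4=G3=1 -> 11111
Step 5: G0=(1+1>=1)=1 G1=G3=1 G2=G4|G2=1|1=1 G3=NOT G4=NOT 1=0 G4=G3=1 -> 11101
Cycle of length 4 starting at step 1 -> no fixed point

Answer: cycle 4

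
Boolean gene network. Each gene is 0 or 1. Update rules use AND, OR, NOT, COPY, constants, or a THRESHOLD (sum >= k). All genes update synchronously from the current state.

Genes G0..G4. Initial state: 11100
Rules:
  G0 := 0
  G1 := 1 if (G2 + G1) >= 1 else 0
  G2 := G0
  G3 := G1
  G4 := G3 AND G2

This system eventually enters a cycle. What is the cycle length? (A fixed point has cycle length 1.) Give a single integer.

Step 0: 11100
Step 1: G0=0(const) G1=(1+1>=1)=1 G2=G0=1 G3=G1=1 G4=G3&G2=0&1=0 -> 01110
Step 2: G0=0(const) G1=(1+1>=1)=1 G2=G0=0 G3=G1=1 G4=G3&G2=1&1=1 -> 01011
Step 3: G0=0(const) G1=(0+1>=1)=1 G2=G0=0 G3=G1=1 G4=G3&G2=1&0=0 -> 01010
Step 4: G0=0(const) G1=(0+1>=1)=1 G2=G0=0 G3=G1=1 G4=G3&G2=1&0=0 -> 01010
State from step 4 equals state from step 3 -> cycle length 1

Answer: 1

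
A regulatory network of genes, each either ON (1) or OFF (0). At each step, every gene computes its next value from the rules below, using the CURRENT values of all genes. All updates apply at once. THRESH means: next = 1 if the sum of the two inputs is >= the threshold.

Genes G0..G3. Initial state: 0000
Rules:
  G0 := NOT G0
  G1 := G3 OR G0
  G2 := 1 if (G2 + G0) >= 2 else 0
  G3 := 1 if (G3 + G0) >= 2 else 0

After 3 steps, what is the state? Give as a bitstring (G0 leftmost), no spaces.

Step 1: G0=NOT G0=NOT 0=1 G1=G3|G0=0|0=0 G2=(0+0>=2)=0 G3=(0+0>=2)=0 -> 1000
Step 2: G0=NOT G0=NOT 1=0 G1=G3|G0=0|1=1 G2=(0+1>=2)=0 G3=(0+1>=2)=0 -> 0100
Step 3: G0=NOT G0=NOT 0=1 G1=G3|G0=0|0=0 G2=(0+0>=2)=0 G3=(0+0>=2)=0 -> 1000

1000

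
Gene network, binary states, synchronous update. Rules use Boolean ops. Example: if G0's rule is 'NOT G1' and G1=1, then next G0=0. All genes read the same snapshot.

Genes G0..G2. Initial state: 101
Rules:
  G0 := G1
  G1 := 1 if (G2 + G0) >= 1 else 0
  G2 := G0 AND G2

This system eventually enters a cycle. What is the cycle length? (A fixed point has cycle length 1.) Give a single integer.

Step 0: 101
Step 1: G0=G1=0 G1=(1+1>=1)=1 G2=G0&G2=1&1=1 -> 011
Step 2: G0=G1=1 G1=(1+0>=1)=1 G2=G0&G2=0&1=0 -> 110
Step 3: G0=G1=1 G1=(0+1>=1)=1 G2=G0&G2=1&0=0 -> 110
State from step 3 equals state from step 2 -> cycle length 1

Answer: 1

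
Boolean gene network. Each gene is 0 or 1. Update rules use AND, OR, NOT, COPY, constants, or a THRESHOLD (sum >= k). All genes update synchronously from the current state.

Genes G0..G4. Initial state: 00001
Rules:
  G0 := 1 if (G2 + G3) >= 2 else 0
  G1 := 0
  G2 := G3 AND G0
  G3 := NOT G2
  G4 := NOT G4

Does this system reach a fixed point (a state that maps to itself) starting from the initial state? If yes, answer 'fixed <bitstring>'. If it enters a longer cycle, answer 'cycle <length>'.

Answer: cycle 2

Derivation:
Step 0: 00001
Step 1: G0=(0+0>=2)=0 G1=0(const) G2=G3&G0=0&0=0 G3=NOT G2=NOT 0=1 G4=NOT G4=NOT 1=0 -> 00010
Step 2: G0=(0+1>=2)=0 G1=0(const) G2=G3&G0=1&0=0 G3=NOT G2=NOT 0=1 G4=NOT G4=NOT 0=1 -> 00011
Step 3: G0=(0+1>=2)=0 G1=0(const) G2=G3&G0=1&0=0 G3=NOT G2=NOT 0=1 G4=NOT G4=NOT 1=0 -> 00010
Cycle of length 2 starting at step 1 -> no fixed point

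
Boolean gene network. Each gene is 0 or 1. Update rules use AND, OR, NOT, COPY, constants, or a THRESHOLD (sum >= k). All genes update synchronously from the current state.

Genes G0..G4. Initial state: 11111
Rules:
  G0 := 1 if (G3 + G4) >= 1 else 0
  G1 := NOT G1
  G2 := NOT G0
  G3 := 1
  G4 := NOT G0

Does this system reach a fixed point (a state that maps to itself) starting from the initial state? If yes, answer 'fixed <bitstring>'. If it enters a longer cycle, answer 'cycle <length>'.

Answer: cycle 2

Derivation:
Step 0: 11111
Step 1: G0=(1+1>=1)=1 G1=NOT G1=NOT 1=0 G2=NOT G0=NOT 1=0 G3=1(const) G4=NOT G0=NOT 1=0 -> 10010
Step 2: G0=(1+0>=1)=1 G1=NOT G1=NOT 0=1 G2=NOT G0=NOT 1=0 G3=1(const) G4=NOT G0=NOT 1=0 -> 11010
Step 3: G0=(1+0>=1)=1 G1=NOT G1=NOT 1=0 G2=NOT G0=NOT 1=0 G3=1(const) G4=NOT G0=NOT 1=0 -> 10010
Cycle of length 2 starting at step 1 -> no fixed point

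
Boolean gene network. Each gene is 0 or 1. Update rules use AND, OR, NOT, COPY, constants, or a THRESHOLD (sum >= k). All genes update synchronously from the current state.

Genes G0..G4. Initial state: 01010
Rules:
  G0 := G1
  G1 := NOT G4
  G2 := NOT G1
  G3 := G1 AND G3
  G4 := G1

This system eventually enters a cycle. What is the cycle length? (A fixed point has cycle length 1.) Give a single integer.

Answer: 4

Derivation:
Step 0: 01010
Step 1: G0=G1=1 G1=NOT G4=NOT 0=1 G2=NOT G1=NOT 1=0 G3=G1&G3=1&1=1 G4=G1=1 -> 11011
Step 2: G0=G1=1 G1=NOT G4=NOT 1=0 G2=NOT G1=NOT 1=0 G3=G1&G3=1&1=1 G4=G1=1 -> 10011
Step 3: G0=G1=0 G1=NOT G4=NOT 1=0 G2=NOT G1=NOT 0=1 G3=G1&G3=0&1=0 G4=G1=0 -> 00100
Step 4: G0=G1=0 G1=NOT G4=NOT 0=1 G2=NOT G1=NOT 0=1 G3=G1&G3=0&0=0 G4=G1=0 -> 01100
Step 5: G0=G1=1 G1=NOT G4=NOT 0=1 G2=NOT G1=NOT 1=0 G3=G1&G3=1&0=0 G4=G1=1 -> 11001
Step 6: G0=G1=1 G1=NOT G4=NOT 1=0 G2=NOT G1=NOT 1=0 G3=G1&G3=1&0=0 G4=G1=1 -> 10001
Step 7: G0=G1=0 G1=NOT G4=NOT 1=0 G2=NOT G1=NOT 0=1 G3=G1&G3=0&0=0 G4=G1=0 -> 00100
State from step 7 equals state from step 3 -> cycle length 4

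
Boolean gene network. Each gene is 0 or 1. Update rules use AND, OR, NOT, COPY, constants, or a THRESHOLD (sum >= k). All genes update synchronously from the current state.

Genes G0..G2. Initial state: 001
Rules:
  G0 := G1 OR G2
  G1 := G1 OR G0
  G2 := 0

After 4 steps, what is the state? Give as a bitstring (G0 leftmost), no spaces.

Step 1: G0=G1|G2=0|1=1 G1=G1|G0=0|0=0 G2=0(const) -> 100
Step 2: G0=G1|G2=0|0=0 G1=G1|G0=0|1=1 G2=0(const) -> 010
Step 3: G0=G1|G2=1|0=1 G1=G1|G0=1|0=1 G2=0(const) -> 110
Step 4: G0=G1|G2=1|0=1 G1=G1|G0=1|1=1 G2=0(const) -> 110

110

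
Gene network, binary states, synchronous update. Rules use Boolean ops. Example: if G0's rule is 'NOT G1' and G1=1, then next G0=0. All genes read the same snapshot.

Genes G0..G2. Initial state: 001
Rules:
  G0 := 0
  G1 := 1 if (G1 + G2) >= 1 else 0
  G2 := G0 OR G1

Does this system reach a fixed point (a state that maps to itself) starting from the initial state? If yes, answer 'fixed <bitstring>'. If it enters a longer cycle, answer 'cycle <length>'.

Answer: fixed 011

Derivation:
Step 0: 001
Step 1: G0=0(const) G1=(0+1>=1)=1 G2=G0|G1=0|0=0 -> 010
Step 2: G0=0(const) G1=(1+0>=1)=1 G2=G0|G1=0|1=1 -> 011
Step 3: G0=0(const) G1=(1+1>=1)=1 G2=G0|G1=0|1=1 -> 011
Fixed point reached at step 2: 011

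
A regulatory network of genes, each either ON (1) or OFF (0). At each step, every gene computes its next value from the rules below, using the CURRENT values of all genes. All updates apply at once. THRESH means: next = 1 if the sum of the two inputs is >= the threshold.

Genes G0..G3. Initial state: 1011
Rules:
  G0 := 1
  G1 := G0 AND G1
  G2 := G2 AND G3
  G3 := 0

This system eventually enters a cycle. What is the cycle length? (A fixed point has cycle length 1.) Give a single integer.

Step 0: 1011
Step 1: G0=1(const) G1=G0&G1=1&0=0 G2=G2&G3=1&1=1 G3=0(const) -> 1010
Step 2: G0=1(const) G1=G0&G1=1&0=0 G2=G2&G3=1&0=0 G3=0(const) -> 1000
Step 3: G0=1(const) G1=G0&G1=1&0=0 G2=G2&G3=0&0=0 G3=0(const) -> 1000
State from step 3 equals state from step 2 -> cycle length 1

Answer: 1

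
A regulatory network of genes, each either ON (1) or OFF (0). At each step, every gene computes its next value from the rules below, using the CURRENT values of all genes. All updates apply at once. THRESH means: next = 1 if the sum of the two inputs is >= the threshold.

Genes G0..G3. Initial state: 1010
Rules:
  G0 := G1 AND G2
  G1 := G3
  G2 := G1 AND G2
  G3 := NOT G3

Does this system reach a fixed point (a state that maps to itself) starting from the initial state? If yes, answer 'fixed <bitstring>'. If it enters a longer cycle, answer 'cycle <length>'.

Answer: cycle 2

Derivation:
Step 0: 1010
Step 1: G0=G1&G2=0&1=0 G1=G3=0 G2=G1&G2=0&1=0 G3=NOT G3=NOT 0=1 -> 0001
Step 2: G0=G1&G2=0&0=0 G1=G3=1 G2=G1&G2=0&0=0 G3=NOT G3=NOT 1=0 -> 0100
Step 3: G0=G1&G2=1&0=0 G1=G3=0 G2=G1&G2=1&0=0 G3=NOT G3=NOT 0=1 -> 0001
Cycle of length 2 starting at step 1 -> no fixed point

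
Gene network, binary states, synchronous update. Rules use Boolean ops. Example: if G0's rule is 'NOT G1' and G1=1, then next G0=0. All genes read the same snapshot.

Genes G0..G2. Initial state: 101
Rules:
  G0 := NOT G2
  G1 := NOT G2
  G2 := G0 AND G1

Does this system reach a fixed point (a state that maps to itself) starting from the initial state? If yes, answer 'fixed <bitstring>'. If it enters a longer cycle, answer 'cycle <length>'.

Answer: cycle 4

Derivation:
Step 0: 101
Step 1: G0=NOT G2=NOT 1=0 G1=NOT G2=NOT 1=0 G2=G0&G1=1&0=0 -> 000
Step 2: G0=NOT G2=NOT 0=1 G1=NOT G2=NOT 0=1 G2=G0&G1=0&0=0 -> 110
Step 3: G0=NOT G2=NOT 0=1 G1=NOT G2=NOT 0=1 G2=G0&G1=1&1=1 -> 111
Step 4: G0=NOT G2=NOT 1=0 G1=NOT G2=NOT 1=0 G2=G0&G1=1&1=1 -> 001
Step 5: G0=NOT G2=NOT 1=0 G1=NOT G2=NOT 1=0 G2=G0&G1=0&0=0 -> 000
Cycle of length 4 starting at step 1 -> no fixed point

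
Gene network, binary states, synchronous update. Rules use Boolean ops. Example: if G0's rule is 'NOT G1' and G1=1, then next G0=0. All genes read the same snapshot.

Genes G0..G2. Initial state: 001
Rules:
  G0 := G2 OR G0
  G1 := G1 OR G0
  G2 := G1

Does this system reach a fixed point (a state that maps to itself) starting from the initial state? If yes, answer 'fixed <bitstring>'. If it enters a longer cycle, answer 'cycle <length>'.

Answer: fixed 111

Derivation:
Step 0: 001
Step 1: G0=G2|G0=1|0=1 G1=G1|G0=0|0=0 G2=G1=0 -> 100
Step 2: G0=G2|G0=0|1=1 G1=G1|G0=0|1=1 G2=G1=0 -> 110
Step 3: G0=G2|G0=0|1=1 G1=G1|G0=1|1=1 G2=G1=1 -> 111
Step 4: G0=G2|G0=1|1=1 G1=G1|G0=1|1=1 G2=G1=1 -> 111
Fixed point reached at step 3: 111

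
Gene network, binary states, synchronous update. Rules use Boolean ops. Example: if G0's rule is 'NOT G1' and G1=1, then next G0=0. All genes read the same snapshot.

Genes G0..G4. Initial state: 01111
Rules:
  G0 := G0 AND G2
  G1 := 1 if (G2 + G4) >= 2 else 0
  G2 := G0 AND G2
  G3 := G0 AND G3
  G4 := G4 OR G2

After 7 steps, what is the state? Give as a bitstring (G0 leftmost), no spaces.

Step 1: G0=G0&G2=0&1=0 G1=(1+1>=2)=1 G2=G0&G2=0&1=0 G3=G0&G3=0&1=0 G4=G4|G2=1|1=1 -> 01001
Step 2: G0=G0&G2=0&0=0 G1=(0+1>=2)=0 G2=G0&G2=0&0=0 G3=G0&G3=0&0=0 G4=G4|G2=1|0=1 -> 00001
Step 3: G0=G0&G2=0&0=0 G1=(0+1>=2)=0 G2=G0&G2=0&0=0 G3=G0&G3=0&0=0 G4=G4|G2=1|0=1 -> 00001
Step 4: G0=G0&G2=0&0=0 G1=(0+1>=2)=0 G2=G0&G2=0&0=0 G3=G0&G3=0&0=0 G4=G4|G2=1|0=1 -> 00001
Step 5: G0=G0&G2=0&0=0 G1=(0+1>=2)=0 G2=G0&G2=0&0=0 G3=G0&G3=0&0=0 G4=G4|G2=1|0=1 -> 00001
Step 6: G0=G0&G2=0&0=0 G1=(0+1>=2)=0 G2=G0&G2=0&0=0 G3=G0&G3=0&0=0 G4=G4|G2=1|0=1 -> 00001
Step 7: G0=G0&G2=0&0=0 G1=(0+1>=2)=0 G2=G0&G2=0&0=0 G3=G0&G3=0&0=0 G4=G4|G2=1|0=1 -> 00001

00001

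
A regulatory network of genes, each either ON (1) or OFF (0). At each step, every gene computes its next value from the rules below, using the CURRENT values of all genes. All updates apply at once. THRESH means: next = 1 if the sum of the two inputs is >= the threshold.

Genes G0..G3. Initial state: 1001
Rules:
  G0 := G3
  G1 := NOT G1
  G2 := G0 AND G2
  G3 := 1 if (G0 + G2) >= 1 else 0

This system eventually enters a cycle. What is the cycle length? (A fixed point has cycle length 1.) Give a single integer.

Step 0: 1001
Step 1: G0=G3=1 G1=NOT G1=NOT 0=1 G2=G0&G2=1&0=0 G3=(1+0>=1)=1 -> 1101
Step 2: G0=G3=1 G1=NOT G1=NOT 1=0 G2=G0&G2=1&0=0 G3=(1+0>=1)=1 -> 1001
State from step 2 equals state from step 0 -> cycle length 2

Answer: 2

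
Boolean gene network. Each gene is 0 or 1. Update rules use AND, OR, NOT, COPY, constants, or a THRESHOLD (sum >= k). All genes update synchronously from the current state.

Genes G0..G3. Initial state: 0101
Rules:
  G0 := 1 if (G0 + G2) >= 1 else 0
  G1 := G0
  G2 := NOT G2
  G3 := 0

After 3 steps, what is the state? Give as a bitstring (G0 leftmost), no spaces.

Step 1: G0=(0+0>=1)=0 G1=G0=0 G2=NOT G2=NOT 0=1 G3=0(const) -> 0010
Step 2: G0=(0+1>=1)=1 G1=G0=0 G2=NOT G2=NOT 1=0 G3=0(const) -> 1000
Step 3: G0=(1+0>=1)=1 G1=G0=1 G2=NOT G2=NOT 0=1 G3=0(const) -> 1110

1110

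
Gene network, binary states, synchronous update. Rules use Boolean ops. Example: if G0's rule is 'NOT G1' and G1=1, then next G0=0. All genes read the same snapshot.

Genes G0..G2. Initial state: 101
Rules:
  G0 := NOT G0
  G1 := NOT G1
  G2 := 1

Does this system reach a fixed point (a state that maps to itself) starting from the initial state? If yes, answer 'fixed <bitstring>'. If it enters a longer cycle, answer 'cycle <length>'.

Step 0: 101
Step 1: G0=NOT G0=NOT 1=0 G1=NOT G1=NOT 0=1 G2=1(const) -> 011
Step 2: G0=NOT G0=NOT 0=1 G1=NOT G1=NOT 1=0 G2=1(const) -> 101
Cycle of length 2 starting at step 0 -> no fixed point

Answer: cycle 2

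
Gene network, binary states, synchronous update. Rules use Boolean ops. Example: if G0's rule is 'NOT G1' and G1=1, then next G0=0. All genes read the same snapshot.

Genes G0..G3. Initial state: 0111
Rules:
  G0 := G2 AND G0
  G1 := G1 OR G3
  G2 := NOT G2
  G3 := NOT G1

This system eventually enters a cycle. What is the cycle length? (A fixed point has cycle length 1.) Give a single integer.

Step 0: 0111
Step 1: G0=G2&G0=1&0=0 G1=G1|G3=1|1=1 G2=NOT G2=NOT 1=0 G3=NOT G1=NOT 1=0 -> 0100
Step 2: G0=G2&G0=0&0=0 G1=G1|G3=1|0=1 G2=NOT G2=NOT 0=1 G3=NOT G1=NOT 1=0 -> 0110
Step 3: G0=G2&G0=1&0=0 G1=G1|G3=1|0=1 G2=NOT G2=NOT 1=0 G3=NOT G1=NOT 1=0 -> 0100
State from step 3 equals state from step 1 -> cycle length 2

Answer: 2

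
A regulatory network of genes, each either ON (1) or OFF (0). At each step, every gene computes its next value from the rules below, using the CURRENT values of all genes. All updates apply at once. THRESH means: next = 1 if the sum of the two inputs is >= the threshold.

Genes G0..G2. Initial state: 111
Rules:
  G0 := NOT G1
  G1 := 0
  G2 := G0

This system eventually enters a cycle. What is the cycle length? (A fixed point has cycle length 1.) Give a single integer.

Answer: 1

Derivation:
Step 0: 111
Step 1: G0=NOT G1=NOT 1=0 G1=0(const) G2=G0=1 -> 001
Step 2: G0=NOT G1=NOT 0=1 G1=0(const) G2=G0=0 -> 100
Step 3: G0=NOT G1=NOT 0=1 G1=0(const) G2=G0=1 -> 101
Step 4: G0=NOT G1=NOT 0=1 G1=0(const) G2=G0=1 -> 101
State from step 4 equals state from step 3 -> cycle length 1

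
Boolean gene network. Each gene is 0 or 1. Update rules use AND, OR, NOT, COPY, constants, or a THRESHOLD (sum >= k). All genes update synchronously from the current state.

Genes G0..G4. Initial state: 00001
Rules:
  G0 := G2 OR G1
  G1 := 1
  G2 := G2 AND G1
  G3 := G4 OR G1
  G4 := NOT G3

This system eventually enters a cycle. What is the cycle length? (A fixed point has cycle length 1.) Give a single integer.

Step 0: 00001
Step 1: G0=G2|G1=0|0=0 G1=1(const) G2=G2&G1=0&0=0 G3=G4|G1=1|0=1 G4=NOT G3=NOT 0=1 -> 01011
Step 2: G0=G2|G1=0|1=1 G1=1(const) G2=G2&G1=0&1=0 G3=G4|G1=1|1=1 G4=NOT G3=NOT 1=0 -> 11010
Step 3: G0=G2|G1=0|1=1 G1=1(const) G2=G2&G1=0&1=0 G3=G4|G1=0|1=1 G4=NOT G3=NOT 1=0 -> 11010
State from step 3 equals state from step 2 -> cycle length 1

Answer: 1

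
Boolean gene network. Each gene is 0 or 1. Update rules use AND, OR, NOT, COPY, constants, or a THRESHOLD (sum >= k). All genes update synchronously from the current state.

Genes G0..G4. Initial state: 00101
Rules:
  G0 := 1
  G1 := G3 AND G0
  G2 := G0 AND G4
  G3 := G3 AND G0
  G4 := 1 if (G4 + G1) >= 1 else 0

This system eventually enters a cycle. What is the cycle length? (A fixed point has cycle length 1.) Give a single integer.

Answer: 1

Derivation:
Step 0: 00101
Step 1: G0=1(const) G1=G3&G0=0&0=0 G2=G0&G4=0&1=0 G3=G3&G0=0&0=0 G4=(1+0>=1)=1 -> 10001
Step 2: G0=1(const) G1=G3&G0=0&1=0 G2=G0&G4=1&1=1 G3=G3&G0=0&1=0 G4=(1+0>=1)=1 -> 10101
Step 3: G0=1(const) G1=G3&G0=0&1=0 G2=G0&G4=1&1=1 G3=G3&G0=0&1=0 G4=(1+0>=1)=1 -> 10101
State from step 3 equals state from step 2 -> cycle length 1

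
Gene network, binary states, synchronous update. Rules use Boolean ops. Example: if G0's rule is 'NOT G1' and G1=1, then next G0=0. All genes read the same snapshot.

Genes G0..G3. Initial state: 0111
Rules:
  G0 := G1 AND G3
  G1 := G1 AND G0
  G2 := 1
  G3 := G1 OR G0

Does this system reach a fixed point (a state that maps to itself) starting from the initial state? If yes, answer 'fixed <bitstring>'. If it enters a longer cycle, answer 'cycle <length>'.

Step 0: 0111
Step 1: G0=G1&G3=1&1=1 G1=G1&G0=1&0=0 G2=1(const) G3=G1|G0=1|0=1 -> 1011
Step 2: G0=G1&G3=0&1=0 G1=G1&G0=0&1=0 G2=1(const) G3=G1|G0=0|1=1 -> 0011
Step 3: G0=G1&G3=0&1=0 G1=G1&G0=0&0=0 G2=1(const) G3=G1|G0=0|0=0 -> 0010
Step 4: G0=G1&G3=0&0=0 G1=G1&G0=0&0=0 G2=1(const) G3=G1|G0=0|0=0 -> 0010
Fixed point reached at step 3: 0010

Answer: fixed 0010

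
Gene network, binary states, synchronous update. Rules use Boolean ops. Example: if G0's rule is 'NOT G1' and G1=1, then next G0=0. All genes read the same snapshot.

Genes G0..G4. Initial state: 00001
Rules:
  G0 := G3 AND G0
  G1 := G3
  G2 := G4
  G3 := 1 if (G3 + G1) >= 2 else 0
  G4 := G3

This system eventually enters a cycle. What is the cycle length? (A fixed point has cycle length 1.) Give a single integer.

Step 0: 00001
Step 1: G0=G3&G0=0&0=0 G1=G3=0 G2=G4=1 G3=(0+0>=2)=0 G4=G3=0 -> 00100
Step 2: G0=G3&G0=0&0=0 G1=G3=0 G2=G4=0 G3=(0+0>=2)=0 G4=G3=0 -> 00000
Step 3: G0=G3&G0=0&0=0 G1=G3=0 G2=G4=0 G3=(0+0>=2)=0 G4=G3=0 -> 00000
State from step 3 equals state from step 2 -> cycle length 1

Answer: 1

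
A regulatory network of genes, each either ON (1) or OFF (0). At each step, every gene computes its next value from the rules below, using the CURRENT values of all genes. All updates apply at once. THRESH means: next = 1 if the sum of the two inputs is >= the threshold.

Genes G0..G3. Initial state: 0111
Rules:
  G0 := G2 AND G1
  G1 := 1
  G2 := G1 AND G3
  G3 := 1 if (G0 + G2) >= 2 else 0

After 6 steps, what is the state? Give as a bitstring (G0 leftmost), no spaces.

Step 1: G0=G2&G1=1&1=1 G1=1(const) G2=G1&G3=1&1=1 G3=(0+1>=2)=0 -> 1110
Step 2: G0=G2&G1=1&1=1 G1=1(const) G2=G1&G3=1&0=0 G3=(1+1>=2)=1 -> 1101
Step 3: G0=G2&G1=0&1=0 G1=1(const) G2=G1&G3=1&1=1 G3=(1+0>=2)=0 -> 0110
Step 4: G0=G2&G1=1&1=1 G1=1(const) G2=G1&G3=1&0=0 G3=(0+1>=2)=0 -> 1100
Step 5: G0=G2&G1=0&1=0 G1=1(const) G2=G1&G3=1&0=0 G3=(1+0>=2)=0 -> 0100
Step 6: G0=G2&G1=0&1=0 G1=1(const) G2=G1&G3=1&0=0 G3=(0+0>=2)=0 -> 0100

0100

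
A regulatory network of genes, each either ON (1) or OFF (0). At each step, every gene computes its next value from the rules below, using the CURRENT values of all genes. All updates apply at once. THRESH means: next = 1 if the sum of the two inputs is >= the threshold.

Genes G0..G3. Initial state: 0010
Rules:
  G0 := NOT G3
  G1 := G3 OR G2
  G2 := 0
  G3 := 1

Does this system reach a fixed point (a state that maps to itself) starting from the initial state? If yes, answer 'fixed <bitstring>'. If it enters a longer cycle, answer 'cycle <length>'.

Answer: fixed 0101

Derivation:
Step 0: 0010
Step 1: G0=NOT G3=NOT 0=1 G1=G3|G2=0|1=1 G2=0(const) G3=1(const) -> 1101
Step 2: G0=NOT G3=NOT 1=0 G1=G3|G2=1|0=1 G2=0(const) G3=1(const) -> 0101
Step 3: G0=NOT G3=NOT 1=0 G1=G3|G2=1|0=1 G2=0(const) G3=1(const) -> 0101
Fixed point reached at step 2: 0101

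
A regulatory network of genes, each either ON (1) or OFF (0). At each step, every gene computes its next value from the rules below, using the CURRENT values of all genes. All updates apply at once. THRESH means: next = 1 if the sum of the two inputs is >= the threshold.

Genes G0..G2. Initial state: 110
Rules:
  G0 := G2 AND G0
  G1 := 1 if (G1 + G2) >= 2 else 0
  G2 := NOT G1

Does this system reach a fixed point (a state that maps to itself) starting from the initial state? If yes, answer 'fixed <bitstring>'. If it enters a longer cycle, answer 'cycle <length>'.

Answer: fixed 001

Derivation:
Step 0: 110
Step 1: G0=G2&G0=0&1=0 G1=(1+0>=2)=0 G2=NOT G1=NOT 1=0 -> 000
Step 2: G0=G2&G0=0&0=0 G1=(0+0>=2)=0 G2=NOT G1=NOT 0=1 -> 001
Step 3: G0=G2&G0=1&0=0 G1=(0+1>=2)=0 G2=NOT G1=NOT 0=1 -> 001
Fixed point reached at step 2: 001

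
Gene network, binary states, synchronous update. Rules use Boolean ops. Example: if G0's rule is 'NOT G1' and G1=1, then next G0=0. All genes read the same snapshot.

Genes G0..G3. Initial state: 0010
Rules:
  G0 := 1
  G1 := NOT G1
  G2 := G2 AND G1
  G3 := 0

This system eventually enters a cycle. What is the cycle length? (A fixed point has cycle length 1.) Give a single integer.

Step 0: 0010
Step 1: G0=1(const) G1=NOT G1=NOT 0=1 G2=G2&G1=1&0=0 G3=0(const) -> 1100
Step 2: G0=1(const) G1=NOT G1=NOT 1=0 G2=G2&G1=0&1=0 G3=0(const) -> 1000
Step 3: G0=1(const) G1=NOT G1=NOT 0=1 G2=G2&G1=0&0=0 G3=0(const) -> 1100
State from step 3 equals state from step 1 -> cycle length 2

Answer: 2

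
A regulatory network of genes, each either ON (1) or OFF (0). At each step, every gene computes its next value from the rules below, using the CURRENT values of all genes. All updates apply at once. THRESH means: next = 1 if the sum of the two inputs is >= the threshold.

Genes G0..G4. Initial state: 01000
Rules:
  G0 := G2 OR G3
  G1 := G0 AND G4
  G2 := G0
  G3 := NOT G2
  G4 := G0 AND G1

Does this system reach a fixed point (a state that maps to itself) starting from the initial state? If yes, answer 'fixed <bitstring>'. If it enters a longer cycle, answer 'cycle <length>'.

Answer: fixed 10100

Derivation:
Step 0: 01000
Step 1: G0=G2|G3=0|0=0 G1=G0&G4=0&0=0 G2=G0=0 G3=NOT G2=NOT 0=1 G4=G0&G1=0&1=0 -> 00010
Step 2: G0=G2|G3=0|1=1 G1=G0&G4=0&0=0 G2=G0=0 G3=NOT G2=NOT 0=1 G4=G0&G1=0&0=0 -> 10010
Step 3: G0=G2|G3=0|1=1 G1=G0&G4=1&0=0 G2=G0=1 G3=NOT G2=NOT 0=1 G4=G0&G1=1&0=0 -> 10110
Step 4: G0=G2|G3=1|1=1 G1=G0&G4=1&0=0 G2=G0=1 G3=NOT G2=NOT 1=0 G4=G0&G1=1&0=0 -> 10100
Step 5: G0=G2|G3=1|0=1 G1=G0&G4=1&0=0 G2=G0=1 G3=NOT G2=NOT 1=0 G4=G0&G1=1&0=0 -> 10100
Fixed point reached at step 4: 10100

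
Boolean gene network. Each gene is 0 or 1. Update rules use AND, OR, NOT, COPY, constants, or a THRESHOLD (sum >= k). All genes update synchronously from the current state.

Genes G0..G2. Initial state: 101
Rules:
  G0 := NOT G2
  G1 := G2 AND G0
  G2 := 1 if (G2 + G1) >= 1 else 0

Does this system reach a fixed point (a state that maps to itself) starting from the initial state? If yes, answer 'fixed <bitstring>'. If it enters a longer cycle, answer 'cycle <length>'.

Answer: fixed 001

Derivation:
Step 0: 101
Step 1: G0=NOT G2=NOT 1=0 G1=G2&G0=1&1=1 G2=(1+0>=1)=1 -> 011
Step 2: G0=NOT G2=NOT 1=0 G1=G2&G0=1&0=0 G2=(1+1>=1)=1 -> 001
Step 3: G0=NOT G2=NOT 1=0 G1=G2&G0=1&0=0 G2=(1+0>=1)=1 -> 001
Fixed point reached at step 2: 001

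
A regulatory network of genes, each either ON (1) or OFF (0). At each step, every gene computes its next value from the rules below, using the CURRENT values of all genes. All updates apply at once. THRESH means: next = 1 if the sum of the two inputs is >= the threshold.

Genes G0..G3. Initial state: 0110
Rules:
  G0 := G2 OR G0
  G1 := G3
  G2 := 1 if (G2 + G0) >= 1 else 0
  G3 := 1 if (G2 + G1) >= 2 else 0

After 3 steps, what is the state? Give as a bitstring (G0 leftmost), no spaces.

Step 1: G0=G2|G0=1|0=1 G1=G3=0 G2=(1+0>=1)=1 G3=(1+1>=2)=1 -> 1011
Step 2: G0=G2|G0=1|1=1 G1=G3=1 G2=(1+1>=1)=1 G3=(1+0>=2)=0 -> 1110
Step 3: G0=G2|G0=1|1=1 G1=G3=0 G2=(1+1>=1)=1 G3=(1+1>=2)=1 -> 1011

1011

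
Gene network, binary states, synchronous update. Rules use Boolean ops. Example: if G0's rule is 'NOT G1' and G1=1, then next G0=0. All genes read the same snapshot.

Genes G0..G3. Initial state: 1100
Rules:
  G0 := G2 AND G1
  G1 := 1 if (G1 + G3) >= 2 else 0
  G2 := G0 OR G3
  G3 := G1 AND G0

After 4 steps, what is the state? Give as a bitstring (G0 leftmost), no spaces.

Step 1: G0=G2&G1=0&1=0 G1=(1+0>=2)=0 G2=G0|G3=1|0=1 G3=G1&G0=1&1=1 -> 0011
Step 2: G0=G2&G1=1&0=0 G1=(0+1>=2)=0 G2=G0|G3=0|1=1 G3=G1&G0=0&0=0 -> 0010
Step 3: G0=G2&G1=1&0=0 G1=(0+0>=2)=0 G2=G0|G3=0|0=0 G3=G1&G0=0&0=0 -> 0000
Step 4: G0=G2&G1=0&0=0 G1=(0+0>=2)=0 G2=G0|G3=0|0=0 G3=G1&G0=0&0=0 -> 0000

0000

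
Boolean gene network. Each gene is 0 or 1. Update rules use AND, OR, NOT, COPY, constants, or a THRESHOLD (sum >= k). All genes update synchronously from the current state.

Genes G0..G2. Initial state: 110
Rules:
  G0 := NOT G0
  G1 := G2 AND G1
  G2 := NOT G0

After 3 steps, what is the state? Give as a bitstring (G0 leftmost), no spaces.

Step 1: G0=NOT G0=NOT 1=0 G1=G2&G1=0&1=0 G2=NOT G0=NOT 1=0 -> 000
Step 2: G0=NOT G0=NOT 0=1 G1=G2&G1=0&0=0 G2=NOT G0=NOT 0=1 -> 101
Step 3: G0=NOT G0=NOT 1=0 G1=G2&G1=1&0=0 G2=NOT G0=NOT 1=0 -> 000

000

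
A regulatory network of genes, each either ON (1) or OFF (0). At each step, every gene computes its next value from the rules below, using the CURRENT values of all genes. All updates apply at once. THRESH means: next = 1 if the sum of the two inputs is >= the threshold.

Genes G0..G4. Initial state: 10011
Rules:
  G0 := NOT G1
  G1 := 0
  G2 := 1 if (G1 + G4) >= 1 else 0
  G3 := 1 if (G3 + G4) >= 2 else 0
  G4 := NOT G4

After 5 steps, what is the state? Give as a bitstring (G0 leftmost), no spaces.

Step 1: G0=NOT G1=NOT 0=1 G1=0(const) G2=(0+1>=1)=1 G3=(1+1>=2)=1 G4=NOT G4=NOT 1=0 -> 10110
Step 2: G0=NOT G1=NOT 0=1 G1=0(const) G2=(0+0>=1)=0 G3=(1+0>=2)=0 G4=NOT G4=NOT 0=1 -> 10001
Step 3: G0=NOT G1=NOT 0=1 G1=0(const) G2=(0+1>=1)=1 G3=(0+1>=2)=0 G4=NOT G4=NOT 1=0 -> 10100
Step 4: G0=NOT G1=NOT 0=1 G1=0(const) G2=(0+0>=1)=0 G3=(0+0>=2)=0 G4=NOT G4=NOT 0=1 -> 10001
Step 5: G0=NOT G1=NOT 0=1 G1=0(const) G2=(0+1>=1)=1 G3=(0+1>=2)=0 G4=NOT G4=NOT 1=0 -> 10100

10100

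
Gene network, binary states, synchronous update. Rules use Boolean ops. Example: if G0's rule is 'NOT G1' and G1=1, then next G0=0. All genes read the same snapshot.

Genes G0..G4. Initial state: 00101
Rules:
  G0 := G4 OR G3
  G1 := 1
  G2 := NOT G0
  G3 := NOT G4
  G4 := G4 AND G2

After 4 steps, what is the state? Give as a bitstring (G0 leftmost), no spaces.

Step 1: G0=G4|G3=1|0=1 G1=1(const) G2=NOT G0=NOT 0=1 G3=NOT G4=NOT 1=0 G4=G4&G2=1&1=1 -> 11101
Step 2: G0=G4|G3=1|0=1 G1=1(const) G2=NOT G0=NOT 1=0 G3=NOT G4=NOT 1=0 G4=G4&G2=1&1=1 -> 11001
Step 3: G0=G4|G3=1|0=1 G1=1(const) G2=NOT G0=NOT 1=0 G3=NOT G4=NOT 1=0 G4=G4&G2=1&0=0 -> 11000
Step 4: G0=G4|G3=0|0=0 G1=1(const) G2=NOT G0=NOT 1=0 G3=NOT G4=NOT 0=1 G4=G4&G2=0&0=0 -> 01010

01010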